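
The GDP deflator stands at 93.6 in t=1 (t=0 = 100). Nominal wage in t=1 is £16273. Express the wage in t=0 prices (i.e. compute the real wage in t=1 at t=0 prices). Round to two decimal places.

17385.68

Real = Nominal ÷ (Index/100) = 16273 ÷ (93.6/100)
     = 16273 ÷ 0.936 = 17385.6838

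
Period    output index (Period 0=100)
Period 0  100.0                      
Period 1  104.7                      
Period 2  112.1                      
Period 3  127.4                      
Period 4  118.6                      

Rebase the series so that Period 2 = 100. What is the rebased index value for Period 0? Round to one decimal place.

89.2

Rebased(Period 0) = 100.0 / 112.1 × 100 = 89.2061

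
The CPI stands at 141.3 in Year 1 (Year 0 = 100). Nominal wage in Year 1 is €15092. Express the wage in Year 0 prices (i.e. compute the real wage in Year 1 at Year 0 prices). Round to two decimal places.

10680.82

Real = Nominal ÷ (Index/100) = 15092 ÷ (141.3/100)
     = 15092 ÷ 1.413 = 10680.8209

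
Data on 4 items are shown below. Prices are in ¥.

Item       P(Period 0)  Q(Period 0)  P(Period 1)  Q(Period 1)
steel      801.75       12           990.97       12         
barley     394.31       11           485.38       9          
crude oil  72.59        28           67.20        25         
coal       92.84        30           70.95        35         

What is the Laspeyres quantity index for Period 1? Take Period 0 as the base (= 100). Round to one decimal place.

Laspeyres quantity index uses base-period prices as weights.
ΣP(Period 0)·Q(Period 1) = 801.75×12 + 394.31×9 + 72.59×25 + 92.84×35 = 9621 + 3548.79 + 1814.75 + 3249.4 = 18233.94
ΣP(Period 0)·Q(Period 0) = 801.75×12 + 394.31×11 + 72.59×28 + 92.84×30 = 9621 + 4337.41 + 2032.52 + 2785.2 = 18776.13
Index = 18233.94 / 18776.13 × 100 = 97.1123

97.1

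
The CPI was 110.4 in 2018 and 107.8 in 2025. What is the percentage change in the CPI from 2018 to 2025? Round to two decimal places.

-2.36%

Change = (107.8 − 110.4) / 110.4 × 100
       = -2.6 / 110.4 × 100 = -2.3551%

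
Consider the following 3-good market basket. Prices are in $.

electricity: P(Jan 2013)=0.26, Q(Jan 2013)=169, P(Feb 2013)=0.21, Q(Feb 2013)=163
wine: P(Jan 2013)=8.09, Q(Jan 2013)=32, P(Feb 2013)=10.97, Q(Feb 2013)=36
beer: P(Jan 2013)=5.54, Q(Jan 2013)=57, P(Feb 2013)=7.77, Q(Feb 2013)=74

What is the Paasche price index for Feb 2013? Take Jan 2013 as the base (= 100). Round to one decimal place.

135.0

Paasche price index uses current-period quantities as weights.
ΣP(Feb 2013)·Q(Feb 2013) = 0.21×163 + 10.97×36 + 7.77×74 = 34.23 + 394.92 + 574.98 = 1004.13
ΣP(Jan 2013)·Q(Feb 2013) = 0.26×163 + 8.09×36 + 5.54×74 = 42.38 + 291.24 + 409.96 = 743.58
Index = 1004.13 / 743.58 × 100 = 135.0399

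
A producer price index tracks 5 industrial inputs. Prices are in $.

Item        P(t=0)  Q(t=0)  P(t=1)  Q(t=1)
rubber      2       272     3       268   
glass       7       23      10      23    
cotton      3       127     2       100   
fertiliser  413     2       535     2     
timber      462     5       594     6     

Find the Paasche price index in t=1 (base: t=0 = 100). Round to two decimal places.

127.70

Paasche price index uses current-period quantities as weights.
ΣP(t=1)·Q(t=1) = 3×268 + 10×23 + 2×100 + 535×2 + 594×6 = 804 + 230 + 200 + 1070 + 3564 = 5868
ΣP(t=0)·Q(t=1) = 2×268 + 7×23 + 3×100 + 413×2 + 462×6 = 536 + 161 + 300 + 826 + 2772 = 4595
Index = 5868 / 4595 × 100 = 127.7040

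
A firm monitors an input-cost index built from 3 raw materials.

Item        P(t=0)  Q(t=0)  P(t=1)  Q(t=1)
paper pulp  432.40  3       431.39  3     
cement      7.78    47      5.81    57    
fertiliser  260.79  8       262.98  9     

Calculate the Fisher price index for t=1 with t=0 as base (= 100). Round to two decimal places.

Laspeyres component (base-period weights):
ΣP(t=1)Q(t=0) = 431.39×3 + 5.81×47 + 262.98×8 = 1294.17 + 273.07 + 2103.84 = 3671.08
ΣP(t=0)Q(t=0) = 432.40×3 + 7.78×47 + 260.79×8 = 1297.2 + 365.66 + 2086.32 = 3749.18
L = 3671.08 / 3749.18 × 100 = 97.9169
Paasche component (current-period weights):
ΣP(t=1)Q(t=1) = 431.39×3 + 5.81×57 + 262.98×9 = 1294.17 + 331.17 + 2366.82 = 3992.16
ΣP(t=0)Q(t=1) = 432.40×3 + 7.78×57 + 260.79×9 = 1297.2 + 443.46 + 2347.11 = 4087.77
P = 3992.16 / 4087.77 × 100 = 97.6611
Fisher = √(L × P) = √(97.9169 × 97.6611) = 97.7889

97.79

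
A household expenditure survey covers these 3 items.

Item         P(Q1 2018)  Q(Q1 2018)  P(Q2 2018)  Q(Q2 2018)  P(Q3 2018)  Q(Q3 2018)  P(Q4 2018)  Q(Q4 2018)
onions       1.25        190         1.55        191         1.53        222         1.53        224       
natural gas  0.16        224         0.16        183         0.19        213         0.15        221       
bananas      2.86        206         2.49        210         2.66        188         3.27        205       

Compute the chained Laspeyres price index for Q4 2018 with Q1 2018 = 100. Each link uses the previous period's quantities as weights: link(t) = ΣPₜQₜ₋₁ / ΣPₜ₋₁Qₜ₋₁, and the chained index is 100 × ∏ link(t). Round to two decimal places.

114.39

Link Q1 2018→Q2 2018:
ΣP(Q2 2018)Q(Q1 2018) = 1.55×190 + 0.16×224 + 2.49×206 = 294.5 + 35.84 + 512.94 = 843.28
ΣP(Q1 2018)Q(Q1 2018) = 1.25×190 + 0.16×224 + 2.86×206 = 237.5 + 35.84 + 589.16 = 862.5
link = 843.28/862.5 = 0.977716
Link Q2 2018→Q3 2018:
ΣP(Q3 2018)Q(Q2 2018) = 1.53×191 + 0.19×183 + 2.66×210 = 292.23 + 34.77 + 558.6 = 885.6
ΣP(Q2 2018)Q(Q2 2018) = 1.55×191 + 0.16×183 + 2.49×210 = 296.05 + 29.28 + 522.9 = 848.23
link = 885.6/848.23 = 1.044056
Link Q3 2018→Q4 2018:
ΣP(Q4 2018)Q(Q3 2018) = 1.53×222 + 0.15×213 + 3.27×188 = 339.66 + 31.95 + 614.76 = 986.37
ΣP(Q3 2018)Q(Q3 2018) = 1.53×222 + 0.19×213 + 2.66×188 = 339.66 + 40.47 + 500.08 = 880.21
link = 986.37/880.21 = 1.120608
Chained index = 100 × 0.977716 × 1.044056 × 1.120608 = 114.3906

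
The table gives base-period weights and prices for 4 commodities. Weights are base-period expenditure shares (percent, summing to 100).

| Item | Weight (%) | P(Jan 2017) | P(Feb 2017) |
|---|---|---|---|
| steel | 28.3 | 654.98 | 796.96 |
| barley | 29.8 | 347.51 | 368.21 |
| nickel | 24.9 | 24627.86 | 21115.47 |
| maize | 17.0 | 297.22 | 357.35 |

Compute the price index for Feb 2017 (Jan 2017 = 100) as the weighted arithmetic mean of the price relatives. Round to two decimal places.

107.80

steel: 28.3 × (796.96/654.98) = 28.3 × 1.216770 = 34.4346
barley: 29.8 × (368.21/347.51) = 29.8 × 1.059567 = 31.5751
nickel: 24.9 × (21115.47/24627.86) = 24.9 × 0.857381 = 21.3488
maize: 17.0 × (357.35/297.22) = 17.0 × 1.202308 = 20.4392
Index = Σ wᵢ·(p₁ᵢ/p₀ᵢ) = 34.4346 + 31.5751 + 21.3488 + 20.4392 = 107.7977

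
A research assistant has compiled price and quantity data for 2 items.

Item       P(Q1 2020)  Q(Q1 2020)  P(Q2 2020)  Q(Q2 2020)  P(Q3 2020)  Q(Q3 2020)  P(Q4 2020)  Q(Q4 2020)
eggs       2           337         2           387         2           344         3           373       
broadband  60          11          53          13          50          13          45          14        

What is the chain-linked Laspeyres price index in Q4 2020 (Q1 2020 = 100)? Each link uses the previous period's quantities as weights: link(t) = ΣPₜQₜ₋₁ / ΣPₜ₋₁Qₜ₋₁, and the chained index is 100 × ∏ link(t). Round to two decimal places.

110.84

Link Q1 2020→Q2 2020:
ΣP(Q2 2020)Q(Q1 2020) = 2×337 + 53×11 = 674 + 583 = 1257
ΣP(Q1 2020)Q(Q1 2020) = 2×337 + 60×11 = 674 + 660 = 1334
link = 1257/1334 = 0.942279
Link Q2 2020→Q3 2020:
ΣP(Q3 2020)Q(Q2 2020) = 2×387 + 50×13 = 774 + 650 = 1424
ΣP(Q2 2020)Q(Q2 2020) = 2×387 + 53×13 = 774 + 689 = 1463
link = 1424/1463 = 0.973342
Link Q3 2020→Q4 2020:
ΣP(Q4 2020)Q(Q3 2020) = 3×344 + 45×13 = 1032 + 585 = 1617
ΣP(Q3 2020)Q(Q3 2020) = 2×344 + 50×13 = 688 + 650 = 1338
link = 1617/1338 = 1.208520
Chained index = 100 × 0.942279 × 0.973342 × 1.208520 = 110.8406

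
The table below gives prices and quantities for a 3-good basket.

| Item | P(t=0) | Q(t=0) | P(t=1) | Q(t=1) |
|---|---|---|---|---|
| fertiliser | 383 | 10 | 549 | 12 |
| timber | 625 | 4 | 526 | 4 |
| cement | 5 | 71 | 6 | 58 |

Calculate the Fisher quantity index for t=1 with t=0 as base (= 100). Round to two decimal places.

Laspeyres component (base-period weights):
ΣP(t=0)Q(t=1) = 383×12 + 625×4 + 5×58 = 4596 + 2500 + 290 = 7386
ΣP(t=0)Q(t=0) = 383×10 + 625×4 + 5×71 = 3830 + 2500 + 355 = 6685
L = 7386 / 6685 × 100 = 110.4862
Paasche component (current-period weights):
ΣP(t=1)Q(t=1) = 549×12 + 526×4 + 6×58 = 6588 + 2104 + 348 = 9040
ΣP(t=1)Q(t=0) = 549×10 + 526×4 + 6×71 = 5490 + 2104 + 426 = 8020
P = 9040 / 8020 × 100 = 112.7182
Fisher = √(L × P) = √(110.4862 × 112.7182) = 111.5966

111.60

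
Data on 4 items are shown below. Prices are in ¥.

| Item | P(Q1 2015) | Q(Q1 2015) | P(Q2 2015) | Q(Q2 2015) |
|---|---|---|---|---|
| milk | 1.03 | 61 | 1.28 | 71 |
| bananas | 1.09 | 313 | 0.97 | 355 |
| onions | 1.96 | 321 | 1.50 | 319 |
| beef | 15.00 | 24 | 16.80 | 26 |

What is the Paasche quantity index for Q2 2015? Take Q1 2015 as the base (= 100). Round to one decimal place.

Paasche quantity index uses current-period prices as weights.
ΣP(Q2 2015)·Q(Q2 2015) = 1.28×71 + 0.97×355 + 1.50×319 + 16.80×26 = 90.88 + 344.35 + 478.5 + 436.8 = 1350.53
ΣP(Q2 2015)·Q(Q1 2015) = 1.28×61 + 0.97×313 + 1.50×321 + 16.80×24 = 78.08 + 303.61 + 481.5 + 403.2 = 1266.39
Index = 1350.53 / 1266.39 × 100 = 106.6441

106.6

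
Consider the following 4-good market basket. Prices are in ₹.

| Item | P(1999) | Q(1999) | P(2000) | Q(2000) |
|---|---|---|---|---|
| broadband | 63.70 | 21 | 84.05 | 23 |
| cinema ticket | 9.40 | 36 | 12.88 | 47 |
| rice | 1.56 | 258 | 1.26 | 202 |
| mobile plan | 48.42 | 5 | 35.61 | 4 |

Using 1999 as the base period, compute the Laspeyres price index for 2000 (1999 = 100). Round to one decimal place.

117.7

Laspeyres price index uses base-period quantities as weights.
ΣP(2000)·Q(1999) = 84.05×21 + 12.88×36 + 1.26×258 + 35.61×5 = 1765.05 + 463.68 + 325.08 + 178.05 = 2731.86
ΣP(1999)·Q(1999) = 63.70×21 + 9.40×36 + 1.56×258 + 48.42×5 = 1337.7 + 338.4 + 402.48 + 242.1 = 2320.68
Index = 2731.86 / 2320.68 × 100 = 117.7181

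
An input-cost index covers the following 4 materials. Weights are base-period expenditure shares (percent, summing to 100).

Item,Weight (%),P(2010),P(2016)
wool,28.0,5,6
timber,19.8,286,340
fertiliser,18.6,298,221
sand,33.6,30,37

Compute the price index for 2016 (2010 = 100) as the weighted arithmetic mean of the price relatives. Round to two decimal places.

wool: 28.0 × (6/5) = 28.0 × 1.200000 = 33.6000
timber: 19.8 × (340/286) = 19.8 × 1.188811 = 23.5385
fertiliser: 18.6 × (221/298) = 18.6 × 0.741611 = 13.7940
sand: 33.6 × (37/30) = 33.6 × 1.233333 = 41.4400
Index = Σ wᵢ·(p₁ᵢ/p₀ᵢ) = 33.6000 + 23.5385 + 13.7940 + 41.4400 = 112.3724

112.37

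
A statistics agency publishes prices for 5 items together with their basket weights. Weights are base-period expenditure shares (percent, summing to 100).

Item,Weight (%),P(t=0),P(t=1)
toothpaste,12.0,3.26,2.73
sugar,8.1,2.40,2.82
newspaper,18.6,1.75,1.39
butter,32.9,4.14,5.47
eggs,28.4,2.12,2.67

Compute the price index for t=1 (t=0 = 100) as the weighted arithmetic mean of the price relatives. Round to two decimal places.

113.58

toothpaste: 12.0 × (2.73/3.26) = 12.0 × 0.837423 = 10.0491
sugar: 8.1 × (2.82/2.40) = 8.1 × 1.175000 = 9.5175
newspaper: 18.6 × (1.39/1.75) = 18.6 × 0.794286 = 14.7737
butter: 32.9 × (5.47/4.14) = 32.9 × 1.321256 = 43.4693
eggs: 28.4 × (2.67/2.12) = 28.4 × 1.259434 = 35.7679
Index = Σ wᵢ·(p₁ᵢ/p₀ᵢ) = 10.0491 + 9.5175 + 14.7737 + 43.4693 + 35.7679 = 113.5775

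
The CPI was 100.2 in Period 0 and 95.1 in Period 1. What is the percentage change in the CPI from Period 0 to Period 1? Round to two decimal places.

Change = (95.1 − 100.2) / 100.2 × 100
       = -5.1 / 100.2 × 100 = -5.0898%

-5.09%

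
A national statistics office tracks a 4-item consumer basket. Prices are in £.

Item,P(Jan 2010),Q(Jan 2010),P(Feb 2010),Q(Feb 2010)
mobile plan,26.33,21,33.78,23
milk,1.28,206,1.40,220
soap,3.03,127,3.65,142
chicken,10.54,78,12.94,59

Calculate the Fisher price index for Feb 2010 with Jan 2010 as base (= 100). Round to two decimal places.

Laspeyres component (base-period weights):
ΣP(Feb 2010)Q(Jan 2010) = 33.78×21 + 1.40×206 + 3.65×127 + 12.94×78 = 709.38 + 288.4 + 463.55 + 1009.32 = 2470.65
ΣP(Jan 2010)Q(Jan 2010) = 26.33×21 + 1.28×206 + 3.03×127 + 10.54×78 = 552.93 + 263.68 + 384.81 + 822.12 = 2023.54
L = 2470.65 / 2023.54 × 100 = 122.0954
Paasche component (current-period weights):
ΣP(Feb 2010)Q(Feb 2010) = 33.78×23 + 1.40×220 + 3.65×142 + 12.94×59 = 776.94 + 308 + 518.3 + 763.46 = 2366.7
ΣP(Jan 2010)Q(Feb 2010) = 26.33×23 + 1.28×220 + 3.03×142 + 10.54×59 = 605.59 + 281.6 + 430.26 + 621.86 = 1939.31
P = 2366.7 / 1939.31 × 100 = 122.0383
Fisher = √(L × P) = √(122.0954 × 122.0383) = 122.0668

122.07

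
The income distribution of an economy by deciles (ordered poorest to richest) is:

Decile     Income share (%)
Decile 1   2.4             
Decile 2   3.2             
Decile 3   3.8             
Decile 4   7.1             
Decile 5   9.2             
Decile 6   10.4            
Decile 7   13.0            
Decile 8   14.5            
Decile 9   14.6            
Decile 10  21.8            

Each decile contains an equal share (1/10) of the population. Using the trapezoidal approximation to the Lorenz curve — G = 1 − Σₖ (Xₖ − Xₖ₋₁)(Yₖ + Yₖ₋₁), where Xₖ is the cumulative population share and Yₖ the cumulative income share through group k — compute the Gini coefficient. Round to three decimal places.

0.327

Cumulative income shares Yₖ: 0.0240, 0.0560, 0.0940, 0.1650, 0.2570, 0.3610, 0.4910, 0.6360, 0.7820, 1.0000
Σ (Xₖ−Xₖ₋₁)(Yₖ+Yₖ₋₁) = (1/10)(0.0240+0.0000) + (1/10)(0.0560+0.0240) + (1/10)(0.0940+0.0560) + (1/10)(0.1650+0.0940) + (1/10)(0.2570+0.1650) + (1/10)(0.3610+0.2570) + (1/10)(0.4910+0.3610) + (1/10)(0.6360+0.4910) + (1/10)(0.7820+0.6360) + (1/10)(1.0000+0.7820)
  = 0.0024 + 0.0080 + 0.0150 + 0.0259 + 0.0422 + 0.0618 + 0.0852 + 0.1127 + 0.1418 + 0.1782 = 0.6732
G = 1 − 0.6732 = 0.3268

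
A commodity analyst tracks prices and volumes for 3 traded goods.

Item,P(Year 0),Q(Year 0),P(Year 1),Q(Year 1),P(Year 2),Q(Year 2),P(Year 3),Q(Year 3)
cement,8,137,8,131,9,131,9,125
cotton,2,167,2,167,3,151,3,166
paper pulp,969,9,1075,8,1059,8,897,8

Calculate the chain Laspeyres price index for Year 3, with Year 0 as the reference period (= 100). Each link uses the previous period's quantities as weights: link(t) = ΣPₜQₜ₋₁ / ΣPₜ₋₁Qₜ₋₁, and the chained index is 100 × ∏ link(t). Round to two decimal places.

Link Year 0→Year 1:
ΣP(Year 1)Q(Year 0) = 8×137 + 2×167 + 1075×9 = 1096 + 334 + 9675 = 11105
ΣP(Year 0)Q(Year 0) = 8×137 + 2×167 + 969×9 = 1096 + 334 + 8721 = 10151
link = 11105/10151 = 1.093981
Link Year 1→Year 2:
ΣP(Year 2)Q(Year 1) = 9×131 + 3×167 + 1059×8 = 1179 + 501 + 8472 = 10152
ΣP(Year 1)Q(Year 1) = 8×131 + 2×167 + 1075×8 = 1048 + 334 + 8600 = 9982
link = 10152/9982 = 1.017031
Link Year 2→Year 3:
ΣP(Year 3)Q(Year 2) = 9×131 + 3×151 + 897×8 = 1179 + 453 + 7176 = 8808
ΣP(Year 2)Q(Year 2) = 9×131 + 3×151 + 1059×8 = 1179 + 453 + 8472 = 10104
link = 8808/10104 = 0.871734
Chained index = 100 × 1.093981 × 1.017031 × 0.871734 = 96.9902

96.99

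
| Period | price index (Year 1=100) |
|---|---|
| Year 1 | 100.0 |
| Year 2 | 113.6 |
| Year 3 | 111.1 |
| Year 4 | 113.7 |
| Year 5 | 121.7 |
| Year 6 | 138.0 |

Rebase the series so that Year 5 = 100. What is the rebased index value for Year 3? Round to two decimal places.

91.29

Rebased(Year 3) = 111.1 / 121.7 × 100 = 91.2901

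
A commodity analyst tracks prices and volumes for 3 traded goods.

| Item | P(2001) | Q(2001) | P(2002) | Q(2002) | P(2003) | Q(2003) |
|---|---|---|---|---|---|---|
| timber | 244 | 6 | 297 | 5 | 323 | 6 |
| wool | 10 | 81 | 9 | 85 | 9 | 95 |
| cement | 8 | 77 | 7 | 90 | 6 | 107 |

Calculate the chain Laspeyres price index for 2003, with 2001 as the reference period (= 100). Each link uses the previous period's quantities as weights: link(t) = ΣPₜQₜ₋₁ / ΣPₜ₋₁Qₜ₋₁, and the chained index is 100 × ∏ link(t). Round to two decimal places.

107.00

Link 2001→2002:
ΣP(2002)Q(2001) = 297×6 + 9×81 + 7×77 = 1782 + 729 + 539 = 3050
ΣP(2001)Q(2001) = 244×6 + 10×81 + 8×77 = 1464 + 810 + 616 = 2890
link = 3050/2890 = 1.055363
Link 2002→2003:
ΣP(2003)Q(2002) = 323×5 + 9×85 + 6×90 = 1615 + 765 + 540 = 2920
ΣP(2002)Q(2002) = 297×5 + 9×85 + 7×90 = 1485 + 765 + 630 = 2880
link = 2920/2880 = 1.013889
Chained index = 100 × 1.055363 × 1.013889 = 107.0021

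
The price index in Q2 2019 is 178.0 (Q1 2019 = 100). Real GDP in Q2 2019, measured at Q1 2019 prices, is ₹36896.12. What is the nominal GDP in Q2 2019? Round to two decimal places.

65675.09

Nominal = Real × (Index/100) = 36896.12 × (178.0/100)
        = 36896.12 × 1.780 = 65675.0936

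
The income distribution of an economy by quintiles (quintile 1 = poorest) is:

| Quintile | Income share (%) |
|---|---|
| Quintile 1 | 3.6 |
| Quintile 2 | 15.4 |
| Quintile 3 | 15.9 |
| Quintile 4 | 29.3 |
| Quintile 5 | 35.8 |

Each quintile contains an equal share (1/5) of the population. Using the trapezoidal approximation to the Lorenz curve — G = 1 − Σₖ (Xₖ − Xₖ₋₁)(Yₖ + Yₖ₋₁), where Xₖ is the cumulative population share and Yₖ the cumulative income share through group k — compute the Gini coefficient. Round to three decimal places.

Cumulative income shares Yₖ: 0.0360, 0.1900, 0.3490, 0.6420, 1.0000
Σ (Xₖ−Xₖ₋₁)(Yₖ+Yₖ₋₁) = (1/5)(0.0360+0.0000) + (1/5)(0.1900+0.0360) + (1/5)(0.3490+0.1900) + (1/5)(0.6420+0.3490) + (1/5)(1.0000+0.6420)
  = 0.0072 + 0.0452 + 0.1078 + 0.1982 + 0.3284 = 0.6868
G = 1 − 0.6868 = 0.3132

0.313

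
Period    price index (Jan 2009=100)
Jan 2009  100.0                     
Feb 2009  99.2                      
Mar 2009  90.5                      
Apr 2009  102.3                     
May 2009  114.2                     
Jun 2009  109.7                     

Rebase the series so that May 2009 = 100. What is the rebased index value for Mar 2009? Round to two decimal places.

Rebased(Mar 2009) = 90.5 / 114.2 × 100 = 79.2469

79.25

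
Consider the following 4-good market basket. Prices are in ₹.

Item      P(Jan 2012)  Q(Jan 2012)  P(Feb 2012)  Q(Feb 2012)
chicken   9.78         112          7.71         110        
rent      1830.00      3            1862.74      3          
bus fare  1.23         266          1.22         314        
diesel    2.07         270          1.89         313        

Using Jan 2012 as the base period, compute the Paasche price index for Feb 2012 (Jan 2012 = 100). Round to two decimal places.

Paasche price index uses current-period quantities as weights.
ΣP(Feb 2012)·Q(Feb 2012) = 7.71×110 + 1862.74×3 + 1.22×314 + 1.89×313 = 848.1 + 5588.22 + 383.08 + 591.57 = 7410.97
ΣP(Jan 2012)·Q(Feb 2012) = 9.78×110 + 1830.00×3 + 1.23×314 + 2.07×313 = 1075.8 + 5490 + 386.22 + 647.91 = 7599.93
Index = 7410.97 / 7599.93 × 100 = 97.5137

97.51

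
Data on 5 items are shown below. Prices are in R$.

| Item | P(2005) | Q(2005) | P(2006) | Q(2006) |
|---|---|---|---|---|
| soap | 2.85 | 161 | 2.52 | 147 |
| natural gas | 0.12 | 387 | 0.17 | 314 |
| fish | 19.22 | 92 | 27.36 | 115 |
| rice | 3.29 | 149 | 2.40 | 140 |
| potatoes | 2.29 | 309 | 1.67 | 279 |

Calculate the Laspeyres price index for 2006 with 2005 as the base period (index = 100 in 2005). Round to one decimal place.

111.3

Laspeyres price index uses base-period quantities as weights.
ΣP(2006)·Q(2005) = 2.52×161 + 0.17×387 + 27.36×92 + 2.40×149 + 1.67×309 = 405.72 + 65.79 + 2517.12 + 357.6 + 516.03 = 3862.26
ΣP(2005)·Q(2005) = 2.85×161 + 0.12×387 + 19.22×92 + 3.29×149 + 2.29×309 = 458.85 + 46.44 + 1768.24 + 490.21 + 707.61 = 3471.35
Index = 3862.26 / 3471.35 × 100 = 111.2610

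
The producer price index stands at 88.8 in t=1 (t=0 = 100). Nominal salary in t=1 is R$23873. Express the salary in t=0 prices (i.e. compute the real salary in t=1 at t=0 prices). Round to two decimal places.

Real = Nominal ÷ (Index/100) = 23873 ÷ (88.8/100)
     = 23873 ÷ 0.888 = 26884.0090

26884.01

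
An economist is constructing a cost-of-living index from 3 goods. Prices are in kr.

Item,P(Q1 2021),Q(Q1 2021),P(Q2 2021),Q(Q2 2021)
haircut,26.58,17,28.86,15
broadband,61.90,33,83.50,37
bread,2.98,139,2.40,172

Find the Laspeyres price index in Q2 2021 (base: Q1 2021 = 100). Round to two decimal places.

Laspeyres price index uses base-period quantities as weights.
ΣP(Q2 2021)·Q(Q1 2021) = 28.86×17 + 83.50×33 + 2.40×139 = 490.62 + 2755.5 + 333.6 = 3579.72
ΣP(Q1 2021)·Q(Q1 2021) = 26.58×17 + 61.90×33 + 2.98×139 = 451.86 + 2042.7 + 414.22 = 2908.78
Index = 3579.72 / 2908.78 × 100 = 123.0660

123.07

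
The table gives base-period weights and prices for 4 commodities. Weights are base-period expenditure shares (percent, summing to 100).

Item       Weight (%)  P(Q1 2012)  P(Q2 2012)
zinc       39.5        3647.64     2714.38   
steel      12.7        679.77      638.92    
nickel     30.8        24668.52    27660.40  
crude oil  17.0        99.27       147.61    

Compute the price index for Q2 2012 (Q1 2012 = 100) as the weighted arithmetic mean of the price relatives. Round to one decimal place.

101.1

zinc: 39.5 × (2714.38/3647.64) = 39.5 × 0.744147 = 29.3938
steel: 12.7 × (638.92/679.77) = 12.7 × 0.939906 = 11.9368
nickel: 30.8 × (27660.40/24668.52) = 30.8 × 1.121283 = 34.5355
crude oil: 17.0 × (147.61/99.27) = 17.0 × 1.486955 = 25.2782
Index = Σ wᵢ·(p₁ᵢ/p₀ᵢ) = 29.3938 + 11.9368 + 34.5355 + 25.2782 = 101.1444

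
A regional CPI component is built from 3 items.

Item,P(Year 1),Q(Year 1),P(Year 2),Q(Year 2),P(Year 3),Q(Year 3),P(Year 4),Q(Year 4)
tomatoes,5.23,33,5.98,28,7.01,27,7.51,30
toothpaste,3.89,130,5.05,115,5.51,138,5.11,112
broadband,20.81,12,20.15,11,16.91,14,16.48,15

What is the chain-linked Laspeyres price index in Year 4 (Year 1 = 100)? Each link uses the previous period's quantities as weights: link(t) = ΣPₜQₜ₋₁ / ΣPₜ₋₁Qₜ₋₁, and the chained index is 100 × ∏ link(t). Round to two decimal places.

Link Year 1→Year 2:
ΣP(Year 2)Q(Year 1) = 5.98×33 + 5.05×130 + 20.15×12 = 197.34 + 656.5 + 241.8 = 1095.64
ΣP(Year 1)Q(Year 1) = 5.23×33 + 3.89×130 + 20.81×12 = 172.59 + 505.7 + 249.72 = 928.01
link = 1095.64/928.01 = 1.180634
Link Year 2→Year 3:
ΣP(Year 3)Q(Year 2) = 7.01×28 + 5.51×115 + 16.91×11 = 196.28 + 633.65 + 186.01 = 1015.94
ΣP(Year 2)Q(Year 2) = 5.98×28 + 5.05×115 + 20.15×11 = 167.44 + 580.75 + 221.65 = 969.84
link = 1015.94/969.84 = 1.047534
Link Year 3→Year 4:
ΣP(Year 4)Q(Year 3) = 7.51×27 + 5.11×138 + 16.48×14 = 202.77 + 705.18 + 230.72 = 1138.67
ΣP(Year 3)Q(Year 3) = 7.01×27 + 5.51×138 + 16.91×14 = 189.27 + 760.38 + 236.74 = 1186.39
link = 1138.67/1186.39 = 0.959777
Chained index = 100 × 1.180634 × 1.047534 × 0.959777 = 118.7008

118.70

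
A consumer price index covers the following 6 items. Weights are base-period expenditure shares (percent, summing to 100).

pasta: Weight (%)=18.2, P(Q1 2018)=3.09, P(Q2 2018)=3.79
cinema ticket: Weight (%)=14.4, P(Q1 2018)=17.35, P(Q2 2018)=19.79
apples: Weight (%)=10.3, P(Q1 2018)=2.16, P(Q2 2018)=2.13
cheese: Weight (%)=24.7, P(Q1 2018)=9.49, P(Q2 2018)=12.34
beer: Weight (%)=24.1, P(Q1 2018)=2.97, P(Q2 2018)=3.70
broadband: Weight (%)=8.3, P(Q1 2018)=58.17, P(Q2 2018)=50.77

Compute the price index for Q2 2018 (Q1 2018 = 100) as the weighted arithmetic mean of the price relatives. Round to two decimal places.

118.29

pasta: 18.2 × (3.79/3.09) = 18.2 × 1.226537 = 22.3230
cinema ticket: 14.4 × (19.79/17.35) = 14.4 × 1.140634 = 16.4251
apples: 10.3 × (2.13/2.16) = 10.3 × 0.986111 = 10.1569
cheese: 24.7 × (12.34/9.49) = 24.7 × 1.300316 = 32.1178
beer: 24.1 × (3.70/2.97) = 24.1 × 1.245791 = 30.0236
broadband: 8.3 × (50.77/58.17) = 8.3 × 0.872787 = 7.2441
Index = Σ wᵢ·(p₁ᵢ/p₀ᵢ) = 22.3230 + 16.4251 + 10.1569 + 32.1178 + 30.0236 + 7.2441 = 118.2906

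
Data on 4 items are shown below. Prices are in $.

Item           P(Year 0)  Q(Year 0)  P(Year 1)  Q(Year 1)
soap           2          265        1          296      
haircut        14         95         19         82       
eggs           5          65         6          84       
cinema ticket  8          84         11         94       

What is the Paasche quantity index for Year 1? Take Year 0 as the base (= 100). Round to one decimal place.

100.2

Paasche quantity index uses current-period prices as weights.
ΣP(Year 1)·Q(Year 1) = 1×296 + 19×82 + 6×84 + 11×94 = 296 + 1558 + 504 + 1034 = 3392
ΣP(Year 1)·Q(Year 0) = 1×265 + 19×95 + 6×65 + 11×84 = 265 + 1805 + 390 + 924 = 3384
Index = 3392 / 3384 × 100 = 100.2364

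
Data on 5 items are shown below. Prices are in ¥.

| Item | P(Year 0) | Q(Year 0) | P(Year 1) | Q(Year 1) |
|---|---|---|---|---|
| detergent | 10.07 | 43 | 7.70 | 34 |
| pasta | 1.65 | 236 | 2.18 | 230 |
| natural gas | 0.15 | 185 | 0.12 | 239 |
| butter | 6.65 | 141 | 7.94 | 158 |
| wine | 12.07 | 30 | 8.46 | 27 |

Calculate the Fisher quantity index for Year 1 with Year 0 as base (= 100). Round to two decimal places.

100.38

Laspeyres component (base-period weights):
ΣP(Year 0)Q(Year 1) = 10.07×34 + 1.65×230 + 0.15×239 + 6.65×158 + 12.07×27 = 342.38 + 379.5 + 35.85 + 1050.7 + 325.89 = 2134.32
ΣP(Year 0)Q(Year 0) = 10.07×43 + 1.65×236 + 0.15×185 + 6.65×141 + 12.07×30 = 433.01 + 389.4 + 27.75 + 937.65 + 362.1 = 2149.91
L = 2134.32 / 2149.91 × 100 = 99.2749
Paasche component (current-period weights):
ΣP(Year 1)Q(Year 1) = 7.70×34 + 2.18×230 + 0.12×239 + 7.94×158 + 8.46×27 = 261.8 + 501.4 + 28.68 + 1254.52 + 228.42 = 2274.82
ΣP(Year 1)Q(Year 0) = 7.70×43 + 2.18×236 + 0.12×185 + 7.94×141 + 8.46×30 = 331.1 + 514.48 + 22.2 + 1119.54 + 253.8 = 2241.12
P = 2274.82 / 2241.12 × 100 = 101.5037
Fisher = √(L × P) = √(99.2749 × 101.5037) = 100.3831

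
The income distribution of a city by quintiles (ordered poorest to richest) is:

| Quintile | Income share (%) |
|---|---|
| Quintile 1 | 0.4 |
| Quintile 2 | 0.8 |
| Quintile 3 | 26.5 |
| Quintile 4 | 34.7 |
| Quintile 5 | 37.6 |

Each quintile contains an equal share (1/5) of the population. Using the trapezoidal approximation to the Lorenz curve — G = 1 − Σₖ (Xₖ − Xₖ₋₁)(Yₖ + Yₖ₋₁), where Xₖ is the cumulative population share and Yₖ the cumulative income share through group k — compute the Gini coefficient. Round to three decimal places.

0.433

Cumulative income shares Yₖ: 0.0040, 0.0120, 0.2770, 0.6240, 1.0000
Σ (Xₖ−Xₖ₋₁)(Yₖ+Yₖ₋₁) = (1/5)(0.0040+0.0000) + (1/5)(0.0120+0.0040) + (1/5)(0.2770+0.0120) + (1/5)(0.6240+0.2770) + (1/5)(1.0000+0.6240)
  = 0.0008 + 0.0032 + 0.0578 + 0.1802 + 0.3248 = 0.5668
G = 1 − 0.5668 = 0.4332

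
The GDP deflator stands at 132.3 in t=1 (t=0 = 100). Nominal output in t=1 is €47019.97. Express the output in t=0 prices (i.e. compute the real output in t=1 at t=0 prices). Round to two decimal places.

Real = Nominal ÷ (Index/100) = 47019.97 ÷ (132.3/100)
     = 47019.97 ÷ 1.323 = 35540.4157

35540.42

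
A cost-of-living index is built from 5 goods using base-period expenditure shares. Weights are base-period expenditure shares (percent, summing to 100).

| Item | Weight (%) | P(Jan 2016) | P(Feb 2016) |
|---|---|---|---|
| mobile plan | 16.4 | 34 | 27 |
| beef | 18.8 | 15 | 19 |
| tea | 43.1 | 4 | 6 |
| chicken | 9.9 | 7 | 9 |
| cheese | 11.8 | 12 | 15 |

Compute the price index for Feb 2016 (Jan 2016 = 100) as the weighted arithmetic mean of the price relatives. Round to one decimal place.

129.0

mobile plan: 16.4 × (27/34) = 16.4 × 0.794118 = 13.0235
beef: 18.8 × (19/15) = 18.8 × 1.266667 = 23.8133
tea: 43.1 × (6/4) = 43.1 × 1.500000 = 64.6500
chicken: 9.9 × (9/7) = 9.9 × 1.285714 = 12.7286
cheese: 11.8 × (15/12) = 11.8 × 1.250000 = 14.7500
Index = Σ wᵢ·(p₁ᵢ/p₀ᵢ) = 13.0235 + 23.8133 + 64.6500 + 12.7286 + 14.7500 = 128.9654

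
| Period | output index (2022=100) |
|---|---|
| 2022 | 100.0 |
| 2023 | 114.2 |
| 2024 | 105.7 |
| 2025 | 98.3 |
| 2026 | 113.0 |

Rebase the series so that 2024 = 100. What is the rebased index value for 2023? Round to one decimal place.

108.0

Rebased(2023) = 114.2 / 105.7 × 100 = 108.0416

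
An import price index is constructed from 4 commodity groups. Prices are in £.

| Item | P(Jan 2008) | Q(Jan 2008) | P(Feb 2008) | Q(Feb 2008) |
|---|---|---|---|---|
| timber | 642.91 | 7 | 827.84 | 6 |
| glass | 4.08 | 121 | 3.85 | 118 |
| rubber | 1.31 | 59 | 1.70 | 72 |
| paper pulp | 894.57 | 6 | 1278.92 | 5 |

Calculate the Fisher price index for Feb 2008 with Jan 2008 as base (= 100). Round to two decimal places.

Laspeyres component (base-period weights):
ΣP(Feb 2008)Q(Jan 2008) = 827.84×7 + 3.85×121 + 1.70×59 + 1278.92×6 = 5794.88 + 465.85 + 100.3 + 7673.52 = 14034.55
ΣP(Jan 2008)Q(Jan 2008) = 642.91×7 + 4.08×121 + 1.31×59 + 894.57×6 = 4500.37 + 493.68 + 77.29 + 5367.42 = 10438.76
L = 14034.55 / 10438.76 × 100 = 134.4465
Paasche component (current-period weights):
ΣP(Feb 2008)Q(Feb 2008) = 827.84×6 + 3.85×118 + 1.70×72 + 1278.92×5 = 4967.04 + 454.3 + 122.4 + 6394.6 = 11938.34
ΣP(Jan 2008)Q(Feb 2008) = 642.91×6 + 4.08×118 + 1.31×72 + 894.57×5 = 3857.46 + 481.44 + 94.32 + 4472.85 = 8906.07
P = 11938.34 / 8906.07 × 100 = 134.0472
Fisher = √(L × P) = √(134.4465 × 134.0472) = 134.2467

134.25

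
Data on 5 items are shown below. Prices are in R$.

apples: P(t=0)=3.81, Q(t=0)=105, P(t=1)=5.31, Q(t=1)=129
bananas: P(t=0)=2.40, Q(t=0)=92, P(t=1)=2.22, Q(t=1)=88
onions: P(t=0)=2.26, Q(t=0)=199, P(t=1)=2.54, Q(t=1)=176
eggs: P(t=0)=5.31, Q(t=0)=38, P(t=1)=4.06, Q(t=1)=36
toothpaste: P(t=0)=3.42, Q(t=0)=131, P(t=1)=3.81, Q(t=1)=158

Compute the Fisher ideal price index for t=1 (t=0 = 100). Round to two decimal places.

Laspeyres component (base-period weights):
ΣP(t=1)Q(t=0) = 5.31×105 + 2.22×92 + 2.54×199 + 4.06×38 + 3.81×131 = 557.55 + 204.24 + 505.46 + 154.28 + 499.11 = 1920.64
ΣP(t=0)Q(t=0) = 3.81×105 + 2.40×92 + 2.26×199 + 5.31×38 + 3.42×131 = 400.05 + 220.8 + 449.74 + 201.78 + 448.02 = 1720.39
L = 1920.64 / 1720.39 × 100 = 111.6398
Paasche component (current-period weights):
ΣP(t=1)Q(t=1) = 5.31×129 + 2.22×88 + 2.54×176 + 4.06×36 + 3.81×158 = 684.99 + 195.36 + 447.04 + 146.16 + 601.98 = 2075.53
ΣP(t=0)Q(t=1) = 3.81×129 + 2.40×88 + 2.26×176 + 5.31×36 + 3.42×158 = 491.49 + 211.2 + 397.76 + 191.16 + 540.36 = 1831.97
P = 2075.53 / 1831.97 × 100 = 113.2950
Fisher = √(L × P) = √(111.6398 × 113.2950) = 112.4643

112.46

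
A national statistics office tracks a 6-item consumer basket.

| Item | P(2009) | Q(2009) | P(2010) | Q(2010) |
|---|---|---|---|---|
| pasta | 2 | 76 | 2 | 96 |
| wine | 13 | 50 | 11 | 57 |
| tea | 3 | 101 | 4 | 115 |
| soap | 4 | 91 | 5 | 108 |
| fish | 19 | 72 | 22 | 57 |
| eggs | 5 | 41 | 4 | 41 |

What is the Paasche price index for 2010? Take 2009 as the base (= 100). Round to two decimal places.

Paasche price index uses current-period quantities as weights.
ΣP(2010)·Q(2010) = 2×96 + 11×57 + 4×115 + 5×108 + 22×57 + 4×41 = 192 + 627 + 460 + 540 + 1254 + 164 = 3237
ΣP(2009)·Q(2010) = 2×96 + 13×57 + 3×115 + 4×108 + 19×57 + 5×41 = 192 + 741 + 345 + 432 + 1083 + 205 = 2998
Index = 3237 / 2998 × 100 = 107.9720

107.97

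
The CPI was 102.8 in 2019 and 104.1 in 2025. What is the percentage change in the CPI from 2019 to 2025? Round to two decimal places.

Change = (104.1 − 102.8) / 102.8 × 100
       = 1.3 / 102.8 × 100 = 1.2646%

1.26%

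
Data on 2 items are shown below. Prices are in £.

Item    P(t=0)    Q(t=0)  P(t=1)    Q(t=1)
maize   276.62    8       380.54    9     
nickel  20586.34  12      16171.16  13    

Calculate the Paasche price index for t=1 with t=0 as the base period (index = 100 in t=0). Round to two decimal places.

Paasche price index uses current-period quantities as weights.
ΣP(t=1)·Q(t=1) = 380.54×9 + 16171.16×13 = 3424.86 + 210225.08 = 213649.94
ΣP(t=0)·Q(t=1) = 276.62×9 + 20586.34×13 = 2489.58 + 267622.42 = 270112
Index = 213649.94 / 270112 × 100 = 79.0968

79.10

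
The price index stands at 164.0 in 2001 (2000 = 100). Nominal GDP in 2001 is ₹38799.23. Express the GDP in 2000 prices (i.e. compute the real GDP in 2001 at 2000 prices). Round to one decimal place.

23658.1

Real = Nominal ÷ (Index/100) = 38799.23 ÷ (164.0/100)
     = 38799.23 ÷ 1.640 = 23658.0671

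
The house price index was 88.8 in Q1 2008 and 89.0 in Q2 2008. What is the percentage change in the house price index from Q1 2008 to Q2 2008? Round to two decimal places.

Change = (89.0 − 88.8) / 88.8 × 100
       = 0.2 / 88.8 × 100 = 0.2252%

0.23%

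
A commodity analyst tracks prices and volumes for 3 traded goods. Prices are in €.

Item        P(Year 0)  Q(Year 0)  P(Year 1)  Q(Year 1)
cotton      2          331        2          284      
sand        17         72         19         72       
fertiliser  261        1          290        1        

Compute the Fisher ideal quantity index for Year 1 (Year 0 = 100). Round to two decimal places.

Laspeyres component (base-period weights):
ΣP(Year 0)Q(Year 1) = 2×284 + 17×72 + 261×1 = 568 + 1224 + 261 = 2053
ΣP(Year 0)Q(Year 0) = 2×331 + 17×72 + 261×1 = 662 + 1224 + 261 = 2147
L = 2053 / 2147 × 100 = 95.6218
Paasche component (current-period weights):
ΣP(Year 1)Q(Year 1) = 2×284 + 19×72 + 290×1 = 568 + 1368 + 290 = 2226
ΣP(Year 1)Q(Year 0) = 2×331 + 19×72 + 290×1 = 662 + 1368 + 290 = 2320
P = 2226 / 2320 × 100 = 95.9483
Fisher = √(L × P) = √(95.6218 × 95.9483) = 95.7849

95.78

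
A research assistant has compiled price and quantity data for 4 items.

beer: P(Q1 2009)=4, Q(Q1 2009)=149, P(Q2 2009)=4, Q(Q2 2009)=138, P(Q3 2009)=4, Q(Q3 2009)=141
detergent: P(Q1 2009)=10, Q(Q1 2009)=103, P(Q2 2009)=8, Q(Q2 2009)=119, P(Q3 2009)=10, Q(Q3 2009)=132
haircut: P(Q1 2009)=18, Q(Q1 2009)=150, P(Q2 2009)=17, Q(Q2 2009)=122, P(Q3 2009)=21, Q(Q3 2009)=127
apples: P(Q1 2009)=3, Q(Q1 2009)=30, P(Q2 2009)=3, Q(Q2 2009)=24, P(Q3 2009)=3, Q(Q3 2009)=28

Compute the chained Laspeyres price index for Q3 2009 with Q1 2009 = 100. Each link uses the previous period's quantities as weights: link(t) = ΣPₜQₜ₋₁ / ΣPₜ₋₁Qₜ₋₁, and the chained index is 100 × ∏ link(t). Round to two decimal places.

Link Q1 2009→Q2 2009:
ΣP(Q2 2009)Q(Q1 2009) = 4×149 + 8×103 + 17×150 + 3×30 = 596 + 824 + 2550 + 90 = 4060
ΣP(Q1 2009)Q(Q1 2009) = 4×149 + 10×103 + 18×150 + 3×30 = 596 + 1030 + 2700 + 90 = 4416
link = 4060/4416 = 0.919384
Link Q2 2009→Q3 2009:
ΣP(Q3 2009)Q(Q2 2009) = 4×138 + 10×119 + 21×122 + 3×24 = 552 + 1190 + 2562 + 72 = 4376
ΣP(Q2 2009)Q(Q2 2009) = 4×138 + 8×119 + 17×122 + 3×24 = 552 + 952 + 2074 + 72 = 3650
link = 4376/3650 = 1.198904
Chained index = 100 × 0.919384 × 1.198904 = 110.2253

110.23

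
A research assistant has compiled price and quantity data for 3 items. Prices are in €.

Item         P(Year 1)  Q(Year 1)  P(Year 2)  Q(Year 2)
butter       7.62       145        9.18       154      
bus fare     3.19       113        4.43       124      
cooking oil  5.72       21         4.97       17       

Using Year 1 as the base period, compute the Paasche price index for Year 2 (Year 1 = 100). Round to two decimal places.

122.88

Paasche price index uses current-period quantities as weights.
ΣP(Year 2)·Q(Year 2) = 9.18×154 + 4.43×124 + 4.97×17 = 1413.72 + 549.32 + 84.49 = 2047.53
ΣP(Year 1)·Q(Year 2) = 7.62×154 + 3.19×124 + 5.72×17 = 1173.48 + 395.56 + 97.24 = 1666.28
Index = 2047.53 / 1666.28 × 100 = 122.8803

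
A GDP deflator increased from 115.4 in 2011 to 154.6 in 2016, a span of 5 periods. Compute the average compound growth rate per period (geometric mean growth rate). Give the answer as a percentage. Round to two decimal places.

6.02%

Growth factor = (154.6/115.4)^(1/5) = (1.339688)^(1/5) = 1.060232
Growth rate = 1.060232 − 1 = 0.060232 = 6.0232%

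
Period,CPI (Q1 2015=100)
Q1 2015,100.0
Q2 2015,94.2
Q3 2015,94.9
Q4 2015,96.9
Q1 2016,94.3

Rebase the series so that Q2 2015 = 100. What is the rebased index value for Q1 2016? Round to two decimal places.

100.11

Rebased(Q1 2016) = 94.3 / 94.2 × 100 = 100.1062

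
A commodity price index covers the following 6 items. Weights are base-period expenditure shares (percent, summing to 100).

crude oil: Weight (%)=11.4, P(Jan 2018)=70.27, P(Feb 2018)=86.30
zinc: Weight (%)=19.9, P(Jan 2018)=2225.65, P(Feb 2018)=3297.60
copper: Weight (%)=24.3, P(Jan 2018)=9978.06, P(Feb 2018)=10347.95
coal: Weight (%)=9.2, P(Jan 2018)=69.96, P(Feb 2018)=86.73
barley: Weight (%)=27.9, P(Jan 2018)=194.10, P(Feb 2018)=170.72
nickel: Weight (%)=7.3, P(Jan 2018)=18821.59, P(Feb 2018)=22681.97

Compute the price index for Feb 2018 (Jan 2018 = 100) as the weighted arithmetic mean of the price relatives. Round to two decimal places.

crude oil: 11.4 × (86.30/70.27) = 11.4 × 1.228120 = 14.0006
zinc: 19.9 × (3297.60/2225.65) = 19.9 × 1.481635 = 29.4845
copper: 24.3 × (10347.95/9978.06) = 24.3 × 1.037070 = 25.2008
coal: 9.2 × (86.73/69.96) = 9.2 × 1.239708 = 11.4053
barley: 27.9 × (170.72/194.10) = 27.9 × 0.879547 = 24.5394
nickel: 7.3 × (22681.97/18821.59) = 7.3 × 1.205104 = 8.7973
Index = Σ wᵢ·(p₁ᵢ/p₀ᵢ) = 14.0006 + 29.4845 + 25.2008 + 11.4053 + 24.5394 + 8.7973 = 113.4278

113.43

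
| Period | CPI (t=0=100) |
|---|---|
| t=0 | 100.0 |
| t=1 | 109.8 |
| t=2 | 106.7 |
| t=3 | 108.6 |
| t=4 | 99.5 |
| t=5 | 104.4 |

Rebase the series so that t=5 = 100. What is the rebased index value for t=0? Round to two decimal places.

Rebased(t=0) = 100.0 / 104.4 × 100 = 95.7854

95.79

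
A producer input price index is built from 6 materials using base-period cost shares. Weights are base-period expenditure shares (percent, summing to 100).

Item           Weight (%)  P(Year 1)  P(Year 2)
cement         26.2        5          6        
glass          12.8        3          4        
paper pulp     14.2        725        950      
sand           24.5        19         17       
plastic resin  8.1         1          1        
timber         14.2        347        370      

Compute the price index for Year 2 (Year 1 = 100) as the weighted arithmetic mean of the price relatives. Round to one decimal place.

cement: 26.2 × (6/5) = 26.2 × 1.200000 = 31.4400
glass: 12.8 × (4/3) = 12.8 × 1.333333 = 17.0667
paper pulp: 14.2 × (950/725) = 14.2 × 1.310345 = 18.6069
sand: 24.5 × (17/19) = 24.5 × 0.894737 = 21.9211
plastic resin: 8.1 × (1/1) = 8.1 × 1.000000 = 8.1000
timber: 14.2 × (370/347) = 14.2 × 1.066282 = 15.1412
Index = Σ wᵢ·(p₁ᵢ/p₀ᵢ) = 31.4400 + 17.0667 + 18.6069 + 21.9211 + 8.1000 + 15.1412 = 112.2758

112.3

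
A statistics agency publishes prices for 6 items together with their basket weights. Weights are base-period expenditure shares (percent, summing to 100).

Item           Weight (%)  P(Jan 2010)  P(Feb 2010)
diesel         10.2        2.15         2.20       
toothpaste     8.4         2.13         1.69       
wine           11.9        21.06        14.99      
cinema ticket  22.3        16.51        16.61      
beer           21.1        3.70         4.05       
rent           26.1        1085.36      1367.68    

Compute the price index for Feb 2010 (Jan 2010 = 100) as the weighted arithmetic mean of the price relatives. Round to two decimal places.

103.99

diesel: 10.2 × (2.20/2.15) = 10.2 × 1.023256 = 10.4372
toothpaste: 8.4 × (1.69/2.13) = 8.4 × 0.793427 = 6.6648
wine: 11.9 × (14.99/21.06) = 11.9 × 0.711776 = 8.4701
cinema ticket: 22.3 × (16.61/16.51) = 22.3 × 1.006057 = 22.4351
beer: 21.1 × (4.05/3.70) = 21.1 × 1.094595 = 23.0959
rent: 26.1 × (1367.68/1085.36) = 26.1 × 1.260116 = 32.8890
Index = Σ wᵢ·(p₁ᵢ/p₀ᵢ) = 10.4372 + 6.6648 + 8.4701 + 22.4351 + 23.0959 + 32.8890 = 103.9922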